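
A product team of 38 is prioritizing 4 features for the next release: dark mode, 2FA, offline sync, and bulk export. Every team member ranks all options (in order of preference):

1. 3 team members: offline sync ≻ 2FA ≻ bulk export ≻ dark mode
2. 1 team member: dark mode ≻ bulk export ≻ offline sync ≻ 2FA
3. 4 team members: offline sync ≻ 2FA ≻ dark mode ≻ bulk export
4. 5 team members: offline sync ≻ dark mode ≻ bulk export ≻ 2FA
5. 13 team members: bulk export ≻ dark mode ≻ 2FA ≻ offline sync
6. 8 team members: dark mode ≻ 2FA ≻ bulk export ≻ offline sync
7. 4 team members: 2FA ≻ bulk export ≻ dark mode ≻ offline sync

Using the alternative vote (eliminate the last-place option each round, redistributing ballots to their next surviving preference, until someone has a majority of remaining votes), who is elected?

bulk export

Round 1: dark mode 9, 2FA 4, offline sync 12, bulk export 13. Eliminate 2FA.
Round 2: dark mode 9, offline sync 12, bulk export 17. Eliminate dark mode.
Round 3: offline sync 12, bulk export 26. Bulk export has a majority.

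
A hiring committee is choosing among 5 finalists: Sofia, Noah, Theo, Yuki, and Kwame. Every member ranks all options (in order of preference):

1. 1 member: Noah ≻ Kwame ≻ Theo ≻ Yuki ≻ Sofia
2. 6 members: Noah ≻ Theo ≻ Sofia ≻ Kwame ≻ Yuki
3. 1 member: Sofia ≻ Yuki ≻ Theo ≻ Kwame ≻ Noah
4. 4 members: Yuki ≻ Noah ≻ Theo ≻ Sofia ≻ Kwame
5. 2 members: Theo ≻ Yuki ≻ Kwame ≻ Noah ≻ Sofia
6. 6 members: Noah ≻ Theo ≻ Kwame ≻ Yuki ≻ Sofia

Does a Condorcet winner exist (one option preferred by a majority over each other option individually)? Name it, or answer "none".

Noah

Noah vs Sofia: 19–1 for Noah.
Noah vs Theo: 17–3 for Noah.
Noah vs Yuki: 13–7 for Noah.
Noah vs Kwame: 17–3 for Noah.
Noah beats every other option head-to-head.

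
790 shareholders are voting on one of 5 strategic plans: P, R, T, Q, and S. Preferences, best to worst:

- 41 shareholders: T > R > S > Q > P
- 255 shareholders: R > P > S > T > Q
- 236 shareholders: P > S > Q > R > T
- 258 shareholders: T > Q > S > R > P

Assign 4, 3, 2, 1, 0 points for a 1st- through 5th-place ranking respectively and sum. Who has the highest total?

S

P: 41·0 + 255·3 + 236·4 + 258·0 = 1709
R: 41·3 + 255·4 + 236·1 + 258·1 = 1637
T: 41·4 + 255·1 + 236·0 + 258·4 = 1451
Q: 41·1 + 255·0 + 236·2 + 258·3 = 1287
S: 41·2 + 255·2 + 236·3 + 258·2 = 1816
S has the highest Borda score (1816).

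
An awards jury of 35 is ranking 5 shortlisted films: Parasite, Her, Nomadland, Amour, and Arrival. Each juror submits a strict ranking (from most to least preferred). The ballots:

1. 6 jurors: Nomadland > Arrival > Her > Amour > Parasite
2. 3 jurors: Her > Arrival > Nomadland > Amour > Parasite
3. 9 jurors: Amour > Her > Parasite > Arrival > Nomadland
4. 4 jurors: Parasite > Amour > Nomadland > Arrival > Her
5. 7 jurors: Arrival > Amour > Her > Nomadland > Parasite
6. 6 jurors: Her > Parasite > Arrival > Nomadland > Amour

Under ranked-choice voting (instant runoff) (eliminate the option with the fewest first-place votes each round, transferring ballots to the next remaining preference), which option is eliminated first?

Round 1: Parasite 4, Her 9, Nomadland 6, Amour 9, Arrival 7. Eliminate Parasite.

Parasite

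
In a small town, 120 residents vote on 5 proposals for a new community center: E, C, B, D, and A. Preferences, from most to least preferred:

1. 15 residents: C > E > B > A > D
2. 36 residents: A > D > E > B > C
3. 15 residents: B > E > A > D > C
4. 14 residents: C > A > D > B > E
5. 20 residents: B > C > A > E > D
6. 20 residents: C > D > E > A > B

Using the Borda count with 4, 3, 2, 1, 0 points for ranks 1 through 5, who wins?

E: 15·3 + 36·2 + 15·3 + 14·0 + 20·1 + 20·2 = 222
C: 15·4 + 36·0 + 15·0 + 14·4 + 20·3 + 20·4 = 256
B: 15·2 + 36·1 + 15·4 + 14·1 + 20·4 + 20·0 = 220
D: 15·0 + 36·3 + 15·1 + 14·2 + 20·0 + 20·3 = 211
A: 15·1 + 36·4 + 15·2 + 14·3 + 20·2 + 20·1 = 291
A has the highest Borda score (291).

A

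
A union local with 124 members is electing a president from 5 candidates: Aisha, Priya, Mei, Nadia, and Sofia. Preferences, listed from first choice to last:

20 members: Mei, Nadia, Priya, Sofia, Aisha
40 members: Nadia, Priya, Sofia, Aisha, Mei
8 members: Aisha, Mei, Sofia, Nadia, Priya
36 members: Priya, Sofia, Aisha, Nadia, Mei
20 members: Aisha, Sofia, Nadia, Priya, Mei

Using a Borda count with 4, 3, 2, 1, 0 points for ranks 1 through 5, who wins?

Aisha: 20·0 + 40·1 + 8·4 + 36·2 + 20·4 = 224
Priya: 20·2 + 40·3 + 8·0 + 36·4 + 20·1 = 324
Mei: 20·4 + 40·0 + 8·3 + 36·0 + 20·0 = 104
Nadia: 20·3 + 40·4 + 8·1 + 36·1 + 20·2 = 304
Sofia: 20·1 + 40·2 + 8·2 + 36·3 + 20·3 = 284
Priya has the highest Borda score (324).

Priya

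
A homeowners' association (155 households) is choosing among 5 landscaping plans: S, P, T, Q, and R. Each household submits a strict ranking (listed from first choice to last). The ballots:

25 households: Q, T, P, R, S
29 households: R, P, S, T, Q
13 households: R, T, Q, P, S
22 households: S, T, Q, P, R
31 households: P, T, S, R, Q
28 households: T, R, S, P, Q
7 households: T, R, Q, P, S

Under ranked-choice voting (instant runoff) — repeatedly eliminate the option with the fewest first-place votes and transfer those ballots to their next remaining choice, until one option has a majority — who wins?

T

Round 1: S 22, P 31, T 35, Q 25, R 42. Eliminate S.
Round 2: P 31, T 57, Q 25, R 42. Eliminate Q.
Round 3: P 31, T 82, R 42. T has a majority.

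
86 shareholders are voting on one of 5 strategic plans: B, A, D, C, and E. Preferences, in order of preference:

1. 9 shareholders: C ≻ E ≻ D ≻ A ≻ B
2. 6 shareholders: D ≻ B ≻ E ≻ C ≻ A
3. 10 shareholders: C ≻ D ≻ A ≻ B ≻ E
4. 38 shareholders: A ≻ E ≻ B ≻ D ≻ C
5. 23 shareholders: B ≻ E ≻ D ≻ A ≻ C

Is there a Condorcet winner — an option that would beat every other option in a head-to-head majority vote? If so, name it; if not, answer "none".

Checking pairwise contests:
A beats B 57–29.
D beats A 48–38.
B beats D 61–25.
B beats C 67–19.
A beats E 48–38.
Every option loses at least one head-to-head, so there is no Condorcet winner.

none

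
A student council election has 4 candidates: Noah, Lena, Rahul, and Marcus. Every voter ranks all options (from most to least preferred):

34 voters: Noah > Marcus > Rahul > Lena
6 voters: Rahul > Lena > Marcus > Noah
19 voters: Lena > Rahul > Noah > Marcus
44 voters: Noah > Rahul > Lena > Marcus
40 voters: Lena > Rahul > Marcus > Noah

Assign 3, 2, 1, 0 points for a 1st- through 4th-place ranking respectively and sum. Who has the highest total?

Rahul

Noah: 34·3 + 6·0 + 19·1 + 44·3 + 40·0 = 253
Lena: 34·0 + 6·2 + 19·3 + 44·1 + 40·3 = 233
Rahul: 34·1 + 6·3 + 19·2 + 44·2 + 40·2 = 258
Marcus: 34·2 + 6·1 + 19·0 + 44·0 + 40·1 = 114
Rahul has the highest Borda score (258).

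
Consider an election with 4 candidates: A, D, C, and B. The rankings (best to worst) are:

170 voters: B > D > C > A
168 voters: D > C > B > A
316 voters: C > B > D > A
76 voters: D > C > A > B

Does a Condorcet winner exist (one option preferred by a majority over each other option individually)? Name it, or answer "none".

none

Checking pairwise contests:
D beats A 730–0.
B beats D 486–244.
D beats C 414–316.
C beats B 560–170.
Every option loses at least one head-to-head, so there is no Condorcet winner.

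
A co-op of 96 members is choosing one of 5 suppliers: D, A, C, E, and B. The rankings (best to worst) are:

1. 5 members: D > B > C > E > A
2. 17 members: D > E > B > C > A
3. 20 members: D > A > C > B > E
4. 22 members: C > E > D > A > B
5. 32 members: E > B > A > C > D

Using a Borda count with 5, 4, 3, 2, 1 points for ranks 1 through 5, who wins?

E

D: 5·5 + 17·5 + 20·5 + 22·3 + 32·1 = 308
A: 5·1 + 17·1 + 20·4 + 22·2 + 32·3 = 242
C: 5·3 + 17·2 + 20·3 + 22·5 + 32·2 = 283
E: 5·2 + 17·4 + 20·1 + 22·4 + 32·5 = 346
B: 5·4 + 17·3 + 20·2 + 22·1 + 32·4 = 261
E has the highest Borda score (346).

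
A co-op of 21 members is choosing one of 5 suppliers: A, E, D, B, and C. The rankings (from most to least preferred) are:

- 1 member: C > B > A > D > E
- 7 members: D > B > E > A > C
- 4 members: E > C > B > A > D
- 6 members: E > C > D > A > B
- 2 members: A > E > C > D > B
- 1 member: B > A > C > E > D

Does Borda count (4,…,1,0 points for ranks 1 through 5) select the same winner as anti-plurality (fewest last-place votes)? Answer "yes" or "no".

Borda — scores: A 30, E 61, D 43, B 36, C 40. Winner: E.
Anti-plurality — last-place votes: A 0, E 1, D 5, B 8, C 7. Winner: A.
The two methods disagree.

no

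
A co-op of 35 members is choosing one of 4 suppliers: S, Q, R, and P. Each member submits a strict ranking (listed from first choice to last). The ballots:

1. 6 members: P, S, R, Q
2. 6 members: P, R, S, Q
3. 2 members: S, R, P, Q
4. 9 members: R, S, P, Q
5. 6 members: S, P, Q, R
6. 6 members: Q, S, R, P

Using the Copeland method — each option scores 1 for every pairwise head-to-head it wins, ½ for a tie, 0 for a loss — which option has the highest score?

S

S: beats Q, R, and P → score 3.
Q: loses to S, R, and P → score 0.
R: beats Q; loses to S and P → score 1.
P: beats Q and R; loses to S → score 2.
S has the best pairwise record.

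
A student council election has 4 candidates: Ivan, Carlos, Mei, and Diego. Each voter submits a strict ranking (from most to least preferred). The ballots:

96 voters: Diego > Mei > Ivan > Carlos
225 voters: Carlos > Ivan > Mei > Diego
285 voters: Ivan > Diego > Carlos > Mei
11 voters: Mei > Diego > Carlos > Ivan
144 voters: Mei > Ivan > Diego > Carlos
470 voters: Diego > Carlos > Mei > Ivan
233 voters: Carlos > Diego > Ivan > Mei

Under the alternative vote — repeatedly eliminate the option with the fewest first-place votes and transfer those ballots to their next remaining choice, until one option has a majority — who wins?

Round 1: Ivan 285, Carlos 458, Mei 155, Diego 566. Eliminate Mei.
Round 2: Ivan 429, Carlos 458, Diego 577. Eliminate Ivan.
Round 3: Carlos 458, Diego 1006. Diego has a majority.

Diego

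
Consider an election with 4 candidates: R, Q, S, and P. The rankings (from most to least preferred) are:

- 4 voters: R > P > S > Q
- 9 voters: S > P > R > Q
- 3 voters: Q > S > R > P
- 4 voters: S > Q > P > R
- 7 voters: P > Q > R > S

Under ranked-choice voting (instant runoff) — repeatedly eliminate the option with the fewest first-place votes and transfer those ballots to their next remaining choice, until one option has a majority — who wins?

S

Round 1: R 4, Q 3, S 13, P 7. Eliminate Q.
Round 2: R 4, S 16, P 7. S has a majority.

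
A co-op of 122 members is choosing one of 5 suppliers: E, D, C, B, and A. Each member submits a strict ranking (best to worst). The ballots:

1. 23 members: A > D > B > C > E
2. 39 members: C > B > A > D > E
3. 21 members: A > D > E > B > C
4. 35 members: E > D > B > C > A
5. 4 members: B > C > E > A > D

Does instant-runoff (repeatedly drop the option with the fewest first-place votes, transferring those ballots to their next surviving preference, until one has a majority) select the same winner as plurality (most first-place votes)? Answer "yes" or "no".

no

Instant-runoff — R1 E 35, D 0, C 39, B 4, A 44 (D out); R2 E 35, C 39, B 4, A 44 (B out); R3 E 35, C 43, A 44 (E out); R4 C 78, A 44 (C winner). Winner: C.
Plurality — first-place votes: E 35, D 0, C 39, B 4, A 44. Winner: A.
The two methods disagree.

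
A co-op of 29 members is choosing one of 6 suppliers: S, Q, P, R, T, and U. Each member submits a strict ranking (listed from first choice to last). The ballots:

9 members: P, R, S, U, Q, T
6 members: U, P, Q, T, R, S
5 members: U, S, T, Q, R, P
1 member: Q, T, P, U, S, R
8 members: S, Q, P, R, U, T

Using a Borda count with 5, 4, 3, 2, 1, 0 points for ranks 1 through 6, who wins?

P

S: 9·3 + 6·0 + 5·4 + 1·1 + 8·5 = 88
Q: 9·1 + 6·3 + 5·2 + 1·5 + 8·4 = 74
P: 9·5 + 6·4 + 5·0 + 1·3 + 8·3 = 96
R: 9·4 + 6·1 + 5·1 + 1·0 + 8·2 = 63
T: 9·0 + 6·2 + 5·3 + 1·4 + 8·0 = 31
U: 9·2 + 6·5 + 5·5 + 1·2 + 8·1 = 83
P has the highest Borda score (96).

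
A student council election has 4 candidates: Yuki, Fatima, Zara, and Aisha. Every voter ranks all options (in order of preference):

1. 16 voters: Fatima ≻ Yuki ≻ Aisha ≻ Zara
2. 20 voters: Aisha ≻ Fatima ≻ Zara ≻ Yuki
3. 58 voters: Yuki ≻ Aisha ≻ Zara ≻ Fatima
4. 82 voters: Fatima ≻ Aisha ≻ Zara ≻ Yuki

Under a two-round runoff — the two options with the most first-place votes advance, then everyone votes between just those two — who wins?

Round 1 first-place votes: Yuki 58, Fatima 98, Zara 0, Aisha 20.
Fatima and Yuki advance.
Runoff: Fatima is preferred to Yuki by 118 voters; Yuki by 58.
Fatima wins the runoff.

Fatima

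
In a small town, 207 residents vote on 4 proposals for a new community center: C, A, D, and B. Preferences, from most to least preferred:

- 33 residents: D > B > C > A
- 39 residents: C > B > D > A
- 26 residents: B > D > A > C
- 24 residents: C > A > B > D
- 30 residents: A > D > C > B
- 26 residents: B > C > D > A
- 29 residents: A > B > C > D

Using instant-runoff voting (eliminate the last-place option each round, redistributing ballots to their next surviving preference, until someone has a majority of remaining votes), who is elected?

B

Round 1: C 63, A 59, D 33, B 52. Eliminate D.
Round 2: C 63, A 59, B 85. Eliminate A.
Round 3: C 93, B 114. B has a majority.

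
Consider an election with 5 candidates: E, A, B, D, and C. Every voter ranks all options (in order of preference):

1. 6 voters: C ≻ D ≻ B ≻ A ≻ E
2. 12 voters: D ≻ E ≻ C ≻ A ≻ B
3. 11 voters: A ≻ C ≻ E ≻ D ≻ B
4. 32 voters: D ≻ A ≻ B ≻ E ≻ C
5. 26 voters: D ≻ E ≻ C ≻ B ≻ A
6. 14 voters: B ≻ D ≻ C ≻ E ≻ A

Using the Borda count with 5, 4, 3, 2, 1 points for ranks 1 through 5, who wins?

E: 6·1 + 12·4 + 11·3 + 32·2 + 26·4 + 14·2 = 283
A: 6·2 + 12·2 + 11·5 + 32·4 + 26·1 + 14·1 = 259
B: 6·3 + 12·1 + 11·1 + 32·3 + 26·2 + 14·5 = 259
D: 6·4 + 12·5 + 11·2 + 32·5 + 26·5 + 14·4 = 452
C: 6·5 + 12·3 + 11·4 + 32·1 + 26·3 + 14·3 = 262
D has the highest Borda score (452).

D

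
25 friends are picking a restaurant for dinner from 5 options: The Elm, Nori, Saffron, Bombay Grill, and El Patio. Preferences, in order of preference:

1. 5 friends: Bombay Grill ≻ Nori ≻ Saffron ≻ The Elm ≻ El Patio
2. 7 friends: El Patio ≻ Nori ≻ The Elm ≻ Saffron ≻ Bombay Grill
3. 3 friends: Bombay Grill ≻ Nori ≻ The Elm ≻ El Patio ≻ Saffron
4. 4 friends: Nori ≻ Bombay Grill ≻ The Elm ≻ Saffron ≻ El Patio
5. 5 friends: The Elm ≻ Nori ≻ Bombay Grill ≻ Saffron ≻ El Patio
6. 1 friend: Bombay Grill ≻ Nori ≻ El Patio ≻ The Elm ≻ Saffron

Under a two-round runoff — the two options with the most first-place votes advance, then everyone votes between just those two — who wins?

Bombay Grill

Round 1 first-place votes: The Elm 5, Nori 4, Saffron 0, Bombay Grill 9, El Patio 7.
Bombay Grill and El Patio advance.
Runoff: Bombay Grill is preferred to El Patio by 18 voters; El Patio by 7.
Bombay Grill wins the runoff.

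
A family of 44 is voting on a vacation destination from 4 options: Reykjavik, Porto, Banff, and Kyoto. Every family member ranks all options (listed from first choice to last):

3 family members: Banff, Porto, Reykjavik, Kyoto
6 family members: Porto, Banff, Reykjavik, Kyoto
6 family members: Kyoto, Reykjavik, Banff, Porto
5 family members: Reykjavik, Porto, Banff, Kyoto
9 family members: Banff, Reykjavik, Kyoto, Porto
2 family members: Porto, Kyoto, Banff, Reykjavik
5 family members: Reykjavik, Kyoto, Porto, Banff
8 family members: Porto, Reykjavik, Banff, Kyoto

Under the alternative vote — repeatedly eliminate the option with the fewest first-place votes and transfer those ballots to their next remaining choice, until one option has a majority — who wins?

Reykjavik

Round 1: Reykjavik 10, Porto 16, Banff 12, Kyoto 6. Eliminate Kyoto.
Round 2: Reykjavik 16, Porto 16, Banff 12. Eliminate Banff.
Round 3: Reykjavik 25, Porto 19. Reykjavik has a majority.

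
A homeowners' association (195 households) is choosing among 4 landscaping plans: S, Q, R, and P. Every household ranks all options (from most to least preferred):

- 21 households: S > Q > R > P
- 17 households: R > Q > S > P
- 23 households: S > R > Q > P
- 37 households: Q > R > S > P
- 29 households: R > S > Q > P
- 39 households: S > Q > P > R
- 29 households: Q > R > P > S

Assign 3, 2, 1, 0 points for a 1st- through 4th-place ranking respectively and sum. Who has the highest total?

Q

S: 21·3 + 17·1 + 23·3 + 37·1 + 29·2 + 39·3 + 29·0 = 361
Q: 21·2 + 17·2 + 23·1 + 37·3 + 29·1 + 39·2 + 29·3 = 404
R: 21·1 + 17·3 + 23·2 + 37·2 + 29·3 + 39·0 + 29·2 = 337
P: 21·0 + 17·0 + 23·0 + 37·0 + 29·0 + 39·1 + 29·1 = 68
Q has the highest Borda score (404).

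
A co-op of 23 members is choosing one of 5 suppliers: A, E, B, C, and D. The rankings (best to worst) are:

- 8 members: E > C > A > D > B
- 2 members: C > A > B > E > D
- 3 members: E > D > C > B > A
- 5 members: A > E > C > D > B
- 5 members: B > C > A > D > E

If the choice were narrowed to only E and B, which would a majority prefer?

Voters preferring E to B: 16; preferring B to E: 7.
E wins the head-to-head.

E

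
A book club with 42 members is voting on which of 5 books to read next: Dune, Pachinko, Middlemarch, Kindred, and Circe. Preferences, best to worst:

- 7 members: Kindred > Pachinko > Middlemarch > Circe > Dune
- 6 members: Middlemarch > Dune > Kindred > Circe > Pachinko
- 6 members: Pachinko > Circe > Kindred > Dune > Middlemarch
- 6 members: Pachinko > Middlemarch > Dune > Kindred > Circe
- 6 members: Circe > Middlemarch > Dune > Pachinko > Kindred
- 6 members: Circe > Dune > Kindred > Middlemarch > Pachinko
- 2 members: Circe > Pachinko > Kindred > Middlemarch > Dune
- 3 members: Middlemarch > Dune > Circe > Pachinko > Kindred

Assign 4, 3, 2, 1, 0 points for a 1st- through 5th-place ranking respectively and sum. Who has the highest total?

Dune: 7·0 + 6·3 + 6·1 + 6·2 + 6·2 + 6·3 + 2·0 + 3·3 = 75
Pachinko: 7·3 + 6·0 + 6·4 + 6·4 + 6·1 + 6·0 + 2·3 + 3·1 = 84
Middlemarch: 7·2 + 6·4 + 6·0 + 6·3 + 6·3 + 6·1 + 2·1 + 3·4 = 94
Kindred: 7·4 + 6·2 + 6·2 + 6·1 + 6·0 + 6·2 + 2·2 + 3·0 = 74
Circe: 7·1 + 6·1 + 6·3 + 6·0 + 6·4 + 6·4 + 2·4 + 3·2 = 93
Middlemarch has the highest Borda score (94).

Middlemarch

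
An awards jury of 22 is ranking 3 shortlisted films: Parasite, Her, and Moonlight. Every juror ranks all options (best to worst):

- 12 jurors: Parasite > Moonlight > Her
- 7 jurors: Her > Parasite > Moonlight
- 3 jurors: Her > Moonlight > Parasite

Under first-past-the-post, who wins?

First-place votes: Parasite 12, Her 10, Moonlight 0.
Parasite has the most first-place votes.

Parasite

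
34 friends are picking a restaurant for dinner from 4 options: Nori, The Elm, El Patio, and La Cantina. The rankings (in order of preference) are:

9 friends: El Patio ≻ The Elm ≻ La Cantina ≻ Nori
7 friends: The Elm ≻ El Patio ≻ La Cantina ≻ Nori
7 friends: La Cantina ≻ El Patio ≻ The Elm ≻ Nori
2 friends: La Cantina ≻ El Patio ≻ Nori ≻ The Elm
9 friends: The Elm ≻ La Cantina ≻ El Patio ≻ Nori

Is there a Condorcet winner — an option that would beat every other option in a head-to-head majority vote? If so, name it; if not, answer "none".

none

Checking pairwise contests:
The Elm beats Nori 32–2.
El Patio beats The Elm 18–16.
La Cantina beats El Patio 18–16.
The Elm beats La Cantina 25–9.
Every option loses at least one head-to-head, so there is no Condorcet winner.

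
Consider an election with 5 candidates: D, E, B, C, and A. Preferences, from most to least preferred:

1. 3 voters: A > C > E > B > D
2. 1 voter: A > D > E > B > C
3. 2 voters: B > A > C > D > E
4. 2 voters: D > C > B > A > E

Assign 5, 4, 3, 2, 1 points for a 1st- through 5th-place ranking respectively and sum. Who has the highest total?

D: 3·1 + 1·4 + 2·2 + 2·5 = 21
E: 3·3 + 1·3 + 2·1 + 2·1 = 16
B: 3·2 + 1·2 + 2·5 + 2·3 = 24
C: 3·4 + 1·1 + 2·3 + 2·4 = 27
A: 3·5 + 1·5 + 2·4 + 2·2 = 32
A has the highest Borda score (32).

A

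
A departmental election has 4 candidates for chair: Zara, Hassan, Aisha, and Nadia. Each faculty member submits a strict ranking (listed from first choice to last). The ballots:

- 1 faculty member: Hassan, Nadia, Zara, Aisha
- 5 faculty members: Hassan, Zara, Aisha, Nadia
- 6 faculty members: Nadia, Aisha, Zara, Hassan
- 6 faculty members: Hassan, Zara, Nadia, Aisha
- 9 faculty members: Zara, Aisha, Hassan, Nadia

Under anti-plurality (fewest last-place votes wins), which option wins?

Zara

Last-place votes: Zara 0, Hassan 6, Aisha 7, Nadia 14.
Zara is ranked last by the fewest voters, so Zara wins.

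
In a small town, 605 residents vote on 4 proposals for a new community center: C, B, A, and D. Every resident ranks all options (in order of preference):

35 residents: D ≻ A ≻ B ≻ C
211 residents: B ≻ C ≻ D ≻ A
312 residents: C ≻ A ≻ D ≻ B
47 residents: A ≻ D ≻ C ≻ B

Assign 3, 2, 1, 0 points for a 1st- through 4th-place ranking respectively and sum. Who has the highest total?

C: 35·0 + 211·2 + 312·3 + 47·1 = 1405
B: 35·1 + 211·3 + 312·0 + 47·0 = 668
A: 35·2 + 211·0 + 312·2 + 47·3 = 835
D: 35·3 + 211·1 + 312·1 + 47·2 = 722
C has the highest Borda score (1405).

C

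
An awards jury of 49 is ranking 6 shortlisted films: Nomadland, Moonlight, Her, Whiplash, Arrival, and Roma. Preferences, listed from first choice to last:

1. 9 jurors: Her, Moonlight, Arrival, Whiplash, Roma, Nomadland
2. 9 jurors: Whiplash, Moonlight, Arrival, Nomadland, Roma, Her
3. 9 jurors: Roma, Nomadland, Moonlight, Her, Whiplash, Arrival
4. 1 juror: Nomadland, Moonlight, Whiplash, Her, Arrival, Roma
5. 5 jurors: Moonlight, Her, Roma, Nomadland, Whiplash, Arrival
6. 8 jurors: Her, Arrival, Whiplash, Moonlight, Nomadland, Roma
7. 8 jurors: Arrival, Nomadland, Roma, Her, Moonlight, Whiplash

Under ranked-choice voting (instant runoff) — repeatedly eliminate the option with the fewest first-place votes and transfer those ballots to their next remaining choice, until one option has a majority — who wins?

Round 1: Nomadland 1, Moonlight 5, Her 17, Whiplash 9, Arrival 8, Roma 9. Eliminate Nomadland.
Round 2: Moonlight 6, Her 17, Whiplash 9, Arrival 8, Roma 9. Eliminate Moonlight.
Round 3: Her 22, Whiplash 10, Arrival 8, Roma 9. Eliminate Arrival.
Round 4: Her 22, Whiplash 10, Roma 17. Eliminate Whiplash.
Round 5: Her 23, Roma 26. Roma has a majority.

Roma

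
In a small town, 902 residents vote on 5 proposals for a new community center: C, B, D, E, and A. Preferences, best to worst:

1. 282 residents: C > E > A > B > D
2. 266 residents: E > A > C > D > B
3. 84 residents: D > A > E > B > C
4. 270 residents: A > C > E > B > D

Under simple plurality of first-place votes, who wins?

First-place votes: C 282, B 0, D 84, E 266, A 270.
C has the most first-place votes.

C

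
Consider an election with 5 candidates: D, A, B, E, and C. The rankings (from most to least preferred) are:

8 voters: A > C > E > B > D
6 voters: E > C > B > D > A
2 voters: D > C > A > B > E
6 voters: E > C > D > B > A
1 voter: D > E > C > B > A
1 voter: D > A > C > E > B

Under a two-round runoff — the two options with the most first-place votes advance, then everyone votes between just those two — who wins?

E

Round 1 first-place votes: D 4, A 8, B 0, E 12, C 0.
E and A advance.
Runoff: E is preferred to A by 13 voters; A by 11.
E wins the runoff.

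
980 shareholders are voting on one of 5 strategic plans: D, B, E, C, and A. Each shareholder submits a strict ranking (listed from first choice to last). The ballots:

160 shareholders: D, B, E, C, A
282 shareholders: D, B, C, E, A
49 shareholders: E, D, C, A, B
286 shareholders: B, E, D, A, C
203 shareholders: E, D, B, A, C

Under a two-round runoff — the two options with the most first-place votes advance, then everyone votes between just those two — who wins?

D

Round 1 first-place votes: D 442, B 286, E 252, C 0, A 0.
D and B advance.
Runoff: D is preferred to B by 694 voters; B by 286.
D wins the runoff.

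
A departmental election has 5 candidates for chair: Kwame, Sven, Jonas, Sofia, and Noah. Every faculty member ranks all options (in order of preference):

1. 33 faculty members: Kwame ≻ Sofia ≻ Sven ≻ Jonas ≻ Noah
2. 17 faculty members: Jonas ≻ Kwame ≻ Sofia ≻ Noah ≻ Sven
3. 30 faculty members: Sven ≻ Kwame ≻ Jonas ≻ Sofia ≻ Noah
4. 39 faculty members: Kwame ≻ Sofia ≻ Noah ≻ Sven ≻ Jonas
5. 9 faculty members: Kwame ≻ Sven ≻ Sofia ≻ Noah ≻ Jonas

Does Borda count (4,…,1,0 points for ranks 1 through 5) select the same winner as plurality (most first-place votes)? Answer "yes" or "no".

Borda — scores: Kwame 465, Sven 252, Jonas 161, Sofia 298, Noah 104. Winner: Kwame.
Plurality — first-place votes: Kwame 81, Sven 30, Jonas 17, Sofia 0, Noah 0. Winner: Kwame.
The two methods agree.

yes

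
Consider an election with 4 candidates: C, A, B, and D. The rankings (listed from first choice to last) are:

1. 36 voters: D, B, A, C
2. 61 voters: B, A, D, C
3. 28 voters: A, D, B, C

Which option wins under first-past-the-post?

B

First-place votes: C 0, A 28, B 61, D 36.
B has the most first-place votes.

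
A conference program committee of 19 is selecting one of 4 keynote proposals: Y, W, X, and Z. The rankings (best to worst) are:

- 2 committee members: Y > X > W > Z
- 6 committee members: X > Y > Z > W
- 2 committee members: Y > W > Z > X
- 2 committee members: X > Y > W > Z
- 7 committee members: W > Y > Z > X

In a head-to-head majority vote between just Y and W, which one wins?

Y

Voters preferring Y to W: 12; preferring W to Y: 7.
Y wins the head-to-head.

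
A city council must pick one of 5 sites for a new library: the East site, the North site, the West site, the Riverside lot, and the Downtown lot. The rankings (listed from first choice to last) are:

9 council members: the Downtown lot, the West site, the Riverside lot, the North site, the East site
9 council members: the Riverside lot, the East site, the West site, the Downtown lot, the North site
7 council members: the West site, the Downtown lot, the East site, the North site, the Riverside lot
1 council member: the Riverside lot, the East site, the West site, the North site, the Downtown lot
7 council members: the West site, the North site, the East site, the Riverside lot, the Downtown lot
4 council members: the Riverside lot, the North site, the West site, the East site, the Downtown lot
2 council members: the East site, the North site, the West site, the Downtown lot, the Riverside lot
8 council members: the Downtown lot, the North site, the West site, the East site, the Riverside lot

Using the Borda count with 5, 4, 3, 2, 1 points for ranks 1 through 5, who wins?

the West site

the East site: 9·1 + 9·4 + 7·3 + 1·4 + 7·3 + 4·2 + 2·5 + 8·2 = 125
the North site: 9·2 + 9·1 + 7·2 + 1·2 + 7·4 + 4·4 + 2·4 + 8·4 = 127
the West site: 9·4 + 9·3 + 7·5 + 1·3 + 7·5 + 4·3 + 2·3 + 8·3 = 178
the Riverside lot: 9·3 + 9·5 + 7·1 + 1·5 + 7·2 + 4·5 + 2·1 + 8·1 = 128
the Downtown lot: 9·5 + 9·2 + 7·4 + 1·1 + 7·1 + 4·1 + 2·2 + 8·5 = 147
the West site has the highest Borda score (178).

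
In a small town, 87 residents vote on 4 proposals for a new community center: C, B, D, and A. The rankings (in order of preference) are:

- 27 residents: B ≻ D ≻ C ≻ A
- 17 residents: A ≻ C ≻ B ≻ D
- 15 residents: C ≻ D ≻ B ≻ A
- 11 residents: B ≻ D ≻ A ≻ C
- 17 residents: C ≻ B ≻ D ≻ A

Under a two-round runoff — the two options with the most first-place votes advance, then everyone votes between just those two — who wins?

C

Round 1 first-place votes: C 32, B 38, D 0, A 17.
B and C advance.
Runoff: B is preferred to C by 38 voters; C by 49.
C wins the runoff.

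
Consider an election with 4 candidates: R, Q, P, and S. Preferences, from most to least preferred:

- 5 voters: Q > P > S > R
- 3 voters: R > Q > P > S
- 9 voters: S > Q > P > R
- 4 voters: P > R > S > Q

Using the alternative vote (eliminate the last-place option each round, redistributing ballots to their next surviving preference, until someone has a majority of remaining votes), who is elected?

Round 1: R 3, Q 5, P 4, S 9. Eliminate R.
Round 2: Q 8, P 4, S 9. Eliminate P.
Round 3: Q 8, S 13. S has a majority.

S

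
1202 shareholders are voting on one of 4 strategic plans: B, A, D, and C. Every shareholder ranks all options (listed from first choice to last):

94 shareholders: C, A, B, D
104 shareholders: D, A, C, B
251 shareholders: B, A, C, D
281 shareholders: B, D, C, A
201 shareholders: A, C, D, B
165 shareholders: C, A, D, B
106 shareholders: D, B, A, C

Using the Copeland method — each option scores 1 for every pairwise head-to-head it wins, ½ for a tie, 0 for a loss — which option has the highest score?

B: beats A, D, and C → score 3.
A: beats D and C; loses to B → score 2.
D: loses to B, A, and C → score 0.
C: beats D; loses to B and A → score 1.
B has the best pairwise record.

B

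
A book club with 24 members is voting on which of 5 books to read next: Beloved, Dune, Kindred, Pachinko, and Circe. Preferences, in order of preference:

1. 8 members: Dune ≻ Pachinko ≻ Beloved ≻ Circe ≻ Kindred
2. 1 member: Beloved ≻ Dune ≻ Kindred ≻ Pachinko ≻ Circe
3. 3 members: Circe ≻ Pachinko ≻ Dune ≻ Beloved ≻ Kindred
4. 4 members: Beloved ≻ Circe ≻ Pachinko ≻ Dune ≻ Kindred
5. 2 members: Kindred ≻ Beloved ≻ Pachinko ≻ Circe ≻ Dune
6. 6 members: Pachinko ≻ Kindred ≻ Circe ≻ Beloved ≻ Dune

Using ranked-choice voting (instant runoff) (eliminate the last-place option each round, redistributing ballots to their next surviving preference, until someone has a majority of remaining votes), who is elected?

Round 1: Beloved 5, Dune 8, Kindred 2, Pachinko 6, Circe 3. Eliminate Kindred.
Round 2: Beloved 7, Dune 8, Pachinko 6, Circe 3. Eliminate Circe.
Round 3: Beloved 7, Dune 8, Pachinko 9. Eliminate Beloved.
Round 4: Dune 9, Pachinko 15. Pachinko has a majority.

Pachinko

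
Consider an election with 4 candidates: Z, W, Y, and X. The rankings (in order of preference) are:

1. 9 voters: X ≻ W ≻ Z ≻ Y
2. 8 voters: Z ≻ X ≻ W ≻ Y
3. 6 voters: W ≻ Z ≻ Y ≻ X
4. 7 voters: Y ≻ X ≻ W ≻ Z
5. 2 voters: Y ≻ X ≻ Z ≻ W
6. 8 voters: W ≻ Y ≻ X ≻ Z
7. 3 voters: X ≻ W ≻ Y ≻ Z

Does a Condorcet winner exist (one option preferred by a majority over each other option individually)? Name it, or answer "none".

Checking pairwise contests:
W beats Z 33–10.
X beats W 29–14.
Z beats Y 23–20.
Y beats X 23–20.
Every option loses at least one head-to-head, so there is no Condorcet winner.

none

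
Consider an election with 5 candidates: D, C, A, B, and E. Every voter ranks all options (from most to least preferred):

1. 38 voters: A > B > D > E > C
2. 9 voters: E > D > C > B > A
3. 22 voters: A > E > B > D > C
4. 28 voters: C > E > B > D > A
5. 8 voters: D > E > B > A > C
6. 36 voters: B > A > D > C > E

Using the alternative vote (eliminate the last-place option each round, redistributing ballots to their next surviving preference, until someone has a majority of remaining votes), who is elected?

B

Round 1: D 8, C 28, A 60, B 36, E 9. Eliminate D.
Round 2: C 28, A 60, B 36, E 17. Eliminate E.
Round 3: C 37, A 60, B 44. Eliminate C.
Round 4: A 60, B 81. B has a majority.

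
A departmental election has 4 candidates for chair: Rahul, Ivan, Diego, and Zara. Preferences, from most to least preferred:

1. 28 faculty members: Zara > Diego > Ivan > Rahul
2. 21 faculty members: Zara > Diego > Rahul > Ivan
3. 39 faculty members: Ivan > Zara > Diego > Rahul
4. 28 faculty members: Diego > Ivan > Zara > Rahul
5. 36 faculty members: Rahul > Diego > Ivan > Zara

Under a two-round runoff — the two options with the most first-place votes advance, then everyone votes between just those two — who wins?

Ivan

Round 1 first-place votes: Rahul 36, Ivan 39, Diego 28, Zara 49.
Zara and Ivan advance.
Runoff: Zara is preferred to Ivan by 49 voters; Ivan by 103.
Ivan wins the runoff.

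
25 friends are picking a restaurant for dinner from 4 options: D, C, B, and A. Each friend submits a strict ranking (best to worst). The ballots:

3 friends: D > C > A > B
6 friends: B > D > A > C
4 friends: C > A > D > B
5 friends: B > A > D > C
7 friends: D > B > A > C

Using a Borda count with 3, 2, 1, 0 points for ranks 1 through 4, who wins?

D

D: 3·3 + 6·2 + 4·1 + 5·1 + 7·3 = 51
C: 3·2 + 6·0 + 4·3 + 5·0 + 7·0 = 18
B: 3·0 + 6·3 + 4·0 + 5·3 + 7·2 = 47
A: 3·1 + 6·1 + 4·2 + 5·2 + 7·1 = 34
D has the highest Borda score (51).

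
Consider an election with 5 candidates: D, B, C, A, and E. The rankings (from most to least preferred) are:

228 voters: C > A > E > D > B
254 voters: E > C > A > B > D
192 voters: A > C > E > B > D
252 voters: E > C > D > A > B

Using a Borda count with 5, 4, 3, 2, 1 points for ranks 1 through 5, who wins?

D: 228·2 + 254·1 + 192·1 + 252·3 = 1658
B: 228·1 + 254·2 + 192·2 + 252·1 = 1372
C: 228·5 + 254·4 + 192·4 + 252·4 = 3932
A: 228·4 + 254·3 + 192·5 + 252·2 = 3138
E: 228·3 + 254·5 + 192·3 + 252·5 = 3790
C has the highest Borda score (3932).

C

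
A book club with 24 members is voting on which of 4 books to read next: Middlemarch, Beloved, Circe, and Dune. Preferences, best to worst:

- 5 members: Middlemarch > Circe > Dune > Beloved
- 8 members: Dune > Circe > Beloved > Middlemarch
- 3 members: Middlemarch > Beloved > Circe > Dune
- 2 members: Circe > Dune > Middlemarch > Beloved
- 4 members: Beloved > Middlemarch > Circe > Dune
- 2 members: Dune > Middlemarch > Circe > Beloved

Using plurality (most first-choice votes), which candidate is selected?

First-place votes: Middlemarch 8, Beloved 4, Circe 2, Dune 10.
Dune has the most first-place votes.

Dune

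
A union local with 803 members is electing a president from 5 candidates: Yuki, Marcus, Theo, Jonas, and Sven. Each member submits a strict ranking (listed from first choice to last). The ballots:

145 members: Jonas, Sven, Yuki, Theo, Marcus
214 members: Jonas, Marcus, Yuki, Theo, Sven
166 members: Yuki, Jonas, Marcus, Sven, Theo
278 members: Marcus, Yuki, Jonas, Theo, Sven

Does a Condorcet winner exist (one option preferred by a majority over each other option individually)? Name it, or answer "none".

Checking pairwise contests:
Marcus beats Yuki 492–311.
Jonas beats Marcus 525–278.
Yuki beats Theo 803–0.
Yuki beats Jonas 444–359.
Yuki beats Sven 658–145.
Every option loses at least one head-to-head, so there is no Condorcet winner.

none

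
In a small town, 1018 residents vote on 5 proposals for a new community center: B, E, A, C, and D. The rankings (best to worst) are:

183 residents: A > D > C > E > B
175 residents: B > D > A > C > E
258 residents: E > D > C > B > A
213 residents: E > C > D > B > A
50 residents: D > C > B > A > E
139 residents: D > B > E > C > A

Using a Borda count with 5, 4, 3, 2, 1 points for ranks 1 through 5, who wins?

B: 183·1 + 175·5 + 258·2 + 213·2 + 50·3 + 139·4 = 2706
E: 183·2 + 175·1 + 258·5 + 213·5 + 50·1 + 139·3 = 3363
A: 183·5 + 175·3 + 258·1 + 213·1 + 50·2 + 139·1 = 2150
C: 183·3 + 175·2 + 258·3 + 213·4 + 50·4 + 139·2 = 3003
D: 183·4 + 175·4 + 258·4 + 213·3 + 50·5 + 139·5 = 4048
D has the highest Borda score (4048).

D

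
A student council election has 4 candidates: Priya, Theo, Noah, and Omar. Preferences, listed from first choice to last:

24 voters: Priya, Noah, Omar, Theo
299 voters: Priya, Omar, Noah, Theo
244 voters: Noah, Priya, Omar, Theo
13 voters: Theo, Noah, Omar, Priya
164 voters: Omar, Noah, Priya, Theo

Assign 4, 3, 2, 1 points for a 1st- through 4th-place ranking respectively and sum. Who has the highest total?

Priya: 24·4 + 299·4 + 244·3 + 13·1 + 164·2 = 2365
Theo: 24·1 + 299·1 + 244·1 + 13·4 + 164·1 = 783
Noah: 24·3 + 299·2 + 244·4 + 13·3 + 164·3 = 2177
Omar: 24·2 + 299·3 + 244·2 + 13·2 + 164·4 = 2115
Priya has the highest Borda score (2365).

Priya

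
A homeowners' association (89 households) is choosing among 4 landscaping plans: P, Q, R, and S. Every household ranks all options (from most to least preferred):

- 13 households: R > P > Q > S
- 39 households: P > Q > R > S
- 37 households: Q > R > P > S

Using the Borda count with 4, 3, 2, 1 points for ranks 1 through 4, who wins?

P: 13·3 + 39·4 + 37·2 = 269
Q: 13·2 + 39·3 + 37·4 = 291
R: 13·4 + 39·2 + 37·3 = 241
S: 13·1 + 39·1 + 37·1 = 89
Q has the highest Borda score (291).

Q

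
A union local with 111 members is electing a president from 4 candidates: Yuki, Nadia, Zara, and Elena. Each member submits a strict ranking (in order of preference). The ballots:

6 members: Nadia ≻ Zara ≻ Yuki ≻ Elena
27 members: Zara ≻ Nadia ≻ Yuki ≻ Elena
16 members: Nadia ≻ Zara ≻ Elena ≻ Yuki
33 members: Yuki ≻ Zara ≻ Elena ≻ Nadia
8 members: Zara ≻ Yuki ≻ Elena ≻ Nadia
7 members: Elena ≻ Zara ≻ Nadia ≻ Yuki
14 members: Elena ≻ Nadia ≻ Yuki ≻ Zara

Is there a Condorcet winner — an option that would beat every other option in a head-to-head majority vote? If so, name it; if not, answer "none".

Zara vs Yuki: 64–47 for Zara.
Zara vs Nadia: 75–36 for Zara.
Zara vs Elena: 90–21 for Zara.
Zara beats every other option head-to-head.

Zara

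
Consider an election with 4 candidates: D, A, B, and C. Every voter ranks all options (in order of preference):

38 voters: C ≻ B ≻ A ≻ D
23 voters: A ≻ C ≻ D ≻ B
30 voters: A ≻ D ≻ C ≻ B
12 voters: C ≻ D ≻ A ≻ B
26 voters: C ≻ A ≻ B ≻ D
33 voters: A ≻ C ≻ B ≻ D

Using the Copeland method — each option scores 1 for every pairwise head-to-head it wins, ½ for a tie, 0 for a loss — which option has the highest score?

A

D: loses to A, B, and C → score 0.
A: beats D, B, and C → score 3.
B: beats D; loses to A and C → score 1.
C: beats D and B; loses to A → score 2.
A has the best pairwise record.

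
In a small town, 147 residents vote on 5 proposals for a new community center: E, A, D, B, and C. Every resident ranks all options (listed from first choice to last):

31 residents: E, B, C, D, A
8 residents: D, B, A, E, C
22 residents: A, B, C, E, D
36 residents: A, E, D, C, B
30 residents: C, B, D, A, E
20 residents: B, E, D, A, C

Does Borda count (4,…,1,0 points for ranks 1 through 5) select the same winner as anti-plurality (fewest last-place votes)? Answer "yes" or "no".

no

Borda — scores: E 322, A 298, D 235, B 353, C 262. Winner: B.
Anti-plurality — last-place votes: E 30, A 31, D 22, B 36, C 28. Winner: D.
The two methods disagree.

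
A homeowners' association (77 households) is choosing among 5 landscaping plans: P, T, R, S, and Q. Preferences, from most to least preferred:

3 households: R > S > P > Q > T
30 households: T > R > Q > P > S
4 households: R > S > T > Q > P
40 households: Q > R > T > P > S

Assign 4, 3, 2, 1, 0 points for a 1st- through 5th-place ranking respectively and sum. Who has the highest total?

R

P: 3·2 + 30·1 + 4·0 + 40·1 = 76
T: 3·0 + 30·4 + 4·2 + 40·2 = 208
R: 3·4 + 30·3 + 4·4 + 40·3 = 238
S: 3·3 + 30·0 + 4·3 + 40·0 = 21
Q: 3·1 + 30·2 + 4·1 + 40·4 = 227
R has the highest Borda score (238).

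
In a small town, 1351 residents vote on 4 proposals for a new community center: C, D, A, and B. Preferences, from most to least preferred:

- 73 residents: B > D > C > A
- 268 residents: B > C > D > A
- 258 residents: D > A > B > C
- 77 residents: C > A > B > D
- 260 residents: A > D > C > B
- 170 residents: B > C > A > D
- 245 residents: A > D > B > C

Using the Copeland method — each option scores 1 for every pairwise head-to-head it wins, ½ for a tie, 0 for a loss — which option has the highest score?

A

C: loses to D, A, and B → score 0.
D: beats C and B; loses to A → score 2.
A: beats C, D, and B → score 3.
B: beats C; loses to D and A → score 1.
A has the best pairwise record.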